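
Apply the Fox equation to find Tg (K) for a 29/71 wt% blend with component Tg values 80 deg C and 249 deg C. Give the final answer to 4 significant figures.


1/Tg = w1/Tg1 + w2/Tg2 (in Kelvin)
Tg1 = 353.15 K, Tg2 = 522.15 K
1/Tg = 0.29/353.15 + 0.71/522.15
Tg = 458.5 K


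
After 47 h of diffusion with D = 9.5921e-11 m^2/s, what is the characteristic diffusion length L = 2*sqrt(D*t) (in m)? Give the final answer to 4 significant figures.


t = 47 hr = 169200 s
Diffusion length = 2*sqrt(D*t)
= 2*sqrt(9.5921e-11 * 169200)
= 8.057e-03 m


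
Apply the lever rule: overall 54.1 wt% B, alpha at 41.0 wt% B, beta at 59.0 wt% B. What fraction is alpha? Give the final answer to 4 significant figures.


f_alpha = (C_beta - C0) / (C_beta - C_alpha)
f_alpha = (59.0 - 54.1) / (59.0 - 41.0)
f_alpha = 0.2722


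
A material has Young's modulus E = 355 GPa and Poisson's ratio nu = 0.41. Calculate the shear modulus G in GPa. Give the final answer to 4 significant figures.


G = E / (2*(1+nu))
G = 355 / (2*(1+0.41))
G = 125.9 GPa


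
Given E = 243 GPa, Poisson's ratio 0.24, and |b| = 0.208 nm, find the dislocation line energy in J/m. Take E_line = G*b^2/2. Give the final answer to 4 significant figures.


Step 1: G = E / (2*(1+nu))
G = 243 / (2*(1+0.24)) = 97.9839 GPa = 9.79839e+10 Pa
Step 2: E_line = G*b^2/2
b = 0.208 nm = 2.08e-10 m
E_line = 0.5 * 9.79839e+10 * (2.08e-10)^2 = 2.12e-09 J/m


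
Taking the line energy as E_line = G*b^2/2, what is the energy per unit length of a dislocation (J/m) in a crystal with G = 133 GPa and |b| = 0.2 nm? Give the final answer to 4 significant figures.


E = G*b^2/2
b = 0.2 nm = 2e-10 m
G = 133 GPa = 1.33e+11 Pa
E = 0.5 * 1.33e+11 * (2e-10)^2
E = 2.66e-09 J/m


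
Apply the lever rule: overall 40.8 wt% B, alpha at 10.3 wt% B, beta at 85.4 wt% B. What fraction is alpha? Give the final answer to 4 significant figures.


f_alpha = (C_beta - C0) / (C_beta - C_alpha)
f_alpha = (85.4 - 40.8) / (85.4 - 10.3)
f_alpha = 0.5939


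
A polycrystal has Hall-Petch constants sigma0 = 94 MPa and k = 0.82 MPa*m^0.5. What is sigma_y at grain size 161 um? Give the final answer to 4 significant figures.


sigma_y = sigma0 + k / sqrt(d)
d = 161 um = 1.61e-04 m
sigma_y = 94 + 0.82 / sqrt(1.61e-04)
sigma_y = 158.6 MPa


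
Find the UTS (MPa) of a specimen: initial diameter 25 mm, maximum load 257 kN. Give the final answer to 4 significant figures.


A0 = pi*(d/2)^2 = pi*(25/2)^2 = 490.874 mm^2
UTS = F_max / A0 = 257*1000 / 490.874
UTS = 523.6 MPa


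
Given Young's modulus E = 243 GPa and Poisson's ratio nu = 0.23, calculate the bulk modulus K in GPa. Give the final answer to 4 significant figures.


K = E / (3*(1-2*nu))
K = 243 / (3*(1-2*0.23))
K = 150 GPa


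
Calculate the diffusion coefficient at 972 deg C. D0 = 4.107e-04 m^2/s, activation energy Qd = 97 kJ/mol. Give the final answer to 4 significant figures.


D = D0 * exp(-Qd / (R*T))
T = 1245.15 K
D = 4.107e-04 * exp(-97e3 / (8.314 * 1245.15))
D = 3.501e-08 m^2/s


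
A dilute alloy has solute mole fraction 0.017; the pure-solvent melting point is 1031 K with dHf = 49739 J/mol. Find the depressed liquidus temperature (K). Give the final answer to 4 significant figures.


dT = R*Tm^2*x / dHf
dT = 8.314 * 1031^2 * 0.017 / 49739
dT = 3.0205 K
T_new = 1031 - 3.0205 = 1028 K


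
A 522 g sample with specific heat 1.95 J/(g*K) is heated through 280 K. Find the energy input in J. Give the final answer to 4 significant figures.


Q = m * cp * dT
Q = 522 * 1.95 * 280
Q = 285000 J


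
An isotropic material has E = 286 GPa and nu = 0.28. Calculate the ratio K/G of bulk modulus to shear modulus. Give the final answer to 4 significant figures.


G = E / (2*(1+nu))
G = 286 / (2*(1+0.28)) = 111.719 GPa
K = E / (3*(1-2*nu))
K = 286 / (3*(1-2*0.28)) = 216.667 GPa
K/G = 216.667 / 111.719 = 1.939


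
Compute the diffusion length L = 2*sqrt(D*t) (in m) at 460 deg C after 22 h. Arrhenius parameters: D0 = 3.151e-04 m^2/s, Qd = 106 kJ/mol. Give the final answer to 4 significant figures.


Step 1: D = D0 * exp(-Qd/(R*T))
T = 733.15 K
D = 3.151e-04 * exp(-106e3 / (8.314 * 733.15)) = 8.83096e-12 m^2/s
Step 2: L = 2*sqrt(D*t)
t = 22 h = 79200 s
L = 2*sqrt(8.83096e-12 * 79200) = 1.673e-03 m


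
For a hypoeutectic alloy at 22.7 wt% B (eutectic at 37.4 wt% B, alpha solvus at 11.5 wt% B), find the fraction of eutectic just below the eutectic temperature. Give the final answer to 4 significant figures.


f_primary = (C_e - C0) / (C_e - C_alpha_max)
f_primary = (37.4 - 22.7) / (37.4 - 11.5)
f_primary = 0.567568
f_eutectic = 1 - 0.567568 = 0.4324


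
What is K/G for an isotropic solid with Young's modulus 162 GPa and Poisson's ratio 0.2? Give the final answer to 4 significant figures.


G = E / (2*(1+nu))
G = 162 / (2*(1+0.2)) = 67.5 GPa
K = E / (3*(1-2*nu))
K = 162 / (3*(1-2*0.2)) = 90 GPa
K/G = 90 / 67.5 = 1.333


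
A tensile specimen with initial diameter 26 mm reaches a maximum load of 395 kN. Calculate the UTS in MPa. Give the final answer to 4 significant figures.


A0 = pi*(d/2)^2 = pi*(26/2)^2 = 530.929 mm^2
UTS = F_max / A0 = 395*1000 / 530.929
UTS = 744 MPa


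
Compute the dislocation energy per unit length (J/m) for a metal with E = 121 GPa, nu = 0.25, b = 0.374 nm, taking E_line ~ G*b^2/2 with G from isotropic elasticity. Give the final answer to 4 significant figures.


Step 1: G = E / (2*(1+nu))
G = 121 / (2*(1+0.25)) = 48.4 GPa = 4.84e+10 Pa
Step 2: E_line = G*b^2/2
b = 0.374 nm = 3.74e-10 m
E_line = 0.5 * 4.84e+10 * (3.74e-10)^2 = 3.385e-09 J/m


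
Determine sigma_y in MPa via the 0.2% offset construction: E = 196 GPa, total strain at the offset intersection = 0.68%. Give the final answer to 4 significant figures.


Offset strain = 0.002
Elastic strain at yield = total_strain - offset = 6.8e-03 - 0.002 = 4.8e-03
sigma_y = E * elastic_strain = 196000 * 4.8e-03
sigma_y = 940.8 MPa


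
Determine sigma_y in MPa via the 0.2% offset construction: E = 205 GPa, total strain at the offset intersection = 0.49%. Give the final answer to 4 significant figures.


Offset strain = 0.002
Elastic strain at yield = total_strain - offset = 4.9e-03 - 0.002 = 2.9e-03
sigma_y = E * elastic_strain = 205000 * 2.9e-03
sigma_y = 594.5 MPa


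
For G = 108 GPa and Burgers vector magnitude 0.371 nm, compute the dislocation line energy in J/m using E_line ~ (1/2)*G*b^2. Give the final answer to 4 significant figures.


E = G*b^2/2
b = 0.371 nm = 3.71e-10 m
G = 108 GPa = 1.08e+11 Pa
E = 0.5 * 1.08e+11 * (3.71e-10)^2
E = 7.433e-09 J/m


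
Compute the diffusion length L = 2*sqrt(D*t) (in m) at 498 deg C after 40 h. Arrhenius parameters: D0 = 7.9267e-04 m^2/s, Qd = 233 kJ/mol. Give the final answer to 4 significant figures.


Step 1: D = D0 * exp(-Qd/(R*T))
T = 771.15 K
D = 7.9267e-04 * exp(-233e3 / (8.314 * 771.15)) = 1.30625e-19 m^2/s
Step 2: L = 2*sqrt(D*t)
t = 40 h = 144000 s
L = 2*sqrt(1.30625e-19 * 144000) = 2.743e-07 m


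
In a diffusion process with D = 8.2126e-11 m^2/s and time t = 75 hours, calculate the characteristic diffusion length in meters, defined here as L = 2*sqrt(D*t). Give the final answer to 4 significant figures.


t = 75 hr = 270000 s
Diffusion length = 2*sqrt(D*t)
= 2*sqrt(8.2126e-11 * 270000)
= 9.418e-03 m


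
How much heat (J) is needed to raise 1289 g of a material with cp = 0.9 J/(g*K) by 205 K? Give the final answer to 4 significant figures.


Q = m * cp * dT
Q = 1289 * 0.9 * 205
Q = 237800 J


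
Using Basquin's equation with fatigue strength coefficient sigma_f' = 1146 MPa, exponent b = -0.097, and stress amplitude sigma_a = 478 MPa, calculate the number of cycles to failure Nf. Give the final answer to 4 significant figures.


sigma_a = sigma_f' * (2*Nf)^b
2*Nf = (sigma_a / sigma_f')^(1/b)
2*Nf = (478 / 1146)^(1/-0.097)
2*Nf = 8222.76
Nf = 4111 cycles


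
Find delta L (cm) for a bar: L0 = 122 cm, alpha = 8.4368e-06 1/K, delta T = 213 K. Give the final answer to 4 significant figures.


dL = L0 * alpha * dT
dL = 122 * 8.4368e-06 * 213
dL = 0.2192 cm


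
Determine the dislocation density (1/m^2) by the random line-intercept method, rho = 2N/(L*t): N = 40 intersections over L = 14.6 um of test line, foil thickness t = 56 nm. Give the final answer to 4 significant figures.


rho = 2N / (L * t)
L = 14.6 um = 1.46e-05 m, t = 56 nm = 5.6e-08 m
rho = 2 * 40 / (1.46e-05 * 5.6e-08)
rho = 9.785e+13 1/m^2


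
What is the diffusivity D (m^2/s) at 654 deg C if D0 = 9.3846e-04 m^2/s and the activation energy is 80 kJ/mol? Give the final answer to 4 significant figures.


D = D0 * exp(-Qd / (R*T))
T = 927.15 K
D = 9.3846e-04 * exp(-80e3 / (8.314 * 927.15))
D = 2.918e-08 m^2/s


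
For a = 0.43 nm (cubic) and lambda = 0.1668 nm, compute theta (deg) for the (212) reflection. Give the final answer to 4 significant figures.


d = a / sqrt(h^2+k^2+l^2)
d = 0.43 / sqrt(9) = 0.143333 nm
lambda = 2*d*sin(theta)  =>  sin(theta) = lambda / (2*d)
sin(theta) = 0.1668 / (2 * 0.143333) = 0.58186
theta = 35.58 deg


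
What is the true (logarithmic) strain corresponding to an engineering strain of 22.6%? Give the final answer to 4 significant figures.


epsilon_true = ln(1 + epsilon_eng)
epsilon_true = ln(1 + 0.226)
epsilon_true = 0.2038


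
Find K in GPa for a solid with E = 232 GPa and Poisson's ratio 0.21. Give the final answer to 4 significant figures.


K = E / (3*(1-2*nu))
K = 232 / (3*(1-2*0.21))
K = 133.3 GPa


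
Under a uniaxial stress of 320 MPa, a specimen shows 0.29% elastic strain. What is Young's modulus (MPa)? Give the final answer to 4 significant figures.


E = sigma / epsilon
epsilon = 0.29% = 2.9e-03
E = 320 / 2.9e-03
E = 110300 MPa


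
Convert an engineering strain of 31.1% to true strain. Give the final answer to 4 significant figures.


epsilon_true = ln(1 + epsilon_eng)
epsilon_true = ln(1 + 0.311)
epsilon_true = 0.2708


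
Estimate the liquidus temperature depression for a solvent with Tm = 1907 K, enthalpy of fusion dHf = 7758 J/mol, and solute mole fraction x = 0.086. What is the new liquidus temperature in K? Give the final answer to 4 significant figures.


dT = R*Tm^2*x / dHf
dT = 8.314 * 1907^2 * 0.086 / 7758
dT = 335.166 K
T_new = 1907 - 335.166 = 1572 K


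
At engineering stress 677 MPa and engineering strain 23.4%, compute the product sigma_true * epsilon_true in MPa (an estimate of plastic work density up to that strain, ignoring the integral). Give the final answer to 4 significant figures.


sigma_true = sigma_eng * (1 + epsilon_eng)
sigma_true = 677 * (1 + 0.234) = 835.418 MPa
epsilon_true = ln(1 + epsilon_eng)
epsilon_true = ln(1 + 0.234) = 0.210261
sigma_true * epsilon_true = 835.418 * 0.210261 = 175.7 MPa


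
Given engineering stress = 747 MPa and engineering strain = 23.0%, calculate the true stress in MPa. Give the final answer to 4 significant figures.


sigma_true = sigma_eng * (1 + epsilon_eng)
sigma_true = 747 * (1 + 0.23)
sigma_true = 918.8 MPa


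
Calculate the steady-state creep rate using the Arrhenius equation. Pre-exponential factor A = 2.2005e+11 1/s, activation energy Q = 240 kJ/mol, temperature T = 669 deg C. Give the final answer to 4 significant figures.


rate = A * exp(-Q / (R*T))
T = 669 + 273.15 = 942.15 K
rate = 2.2005e+11 * exp(-240e3 / (8.314 * 942.15))
rate = 0.01086 1/s


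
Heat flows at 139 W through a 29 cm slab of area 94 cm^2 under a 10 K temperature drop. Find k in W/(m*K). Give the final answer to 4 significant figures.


k = Q*L / (A*dT)
L = 0.29 m, A = 9.4e-03 m^2
k = 139 * 0.29 / (9.4e-03 * 10)
k = 428.8 W/(m*K)


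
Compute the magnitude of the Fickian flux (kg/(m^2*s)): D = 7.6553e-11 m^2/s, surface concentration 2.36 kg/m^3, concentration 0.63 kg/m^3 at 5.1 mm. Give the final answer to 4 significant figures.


J = -D * (dC/dx) = D * (C1 - C2) / dx
J = 7.6553e-11 * (2.36 - 0.63) / 5.1e-03
J = 2.597e-08 kg/(m^2*s)


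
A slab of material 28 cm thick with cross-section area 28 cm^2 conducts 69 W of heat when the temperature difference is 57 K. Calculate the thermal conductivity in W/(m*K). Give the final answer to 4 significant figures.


k = Q*L / (A*dT)
L = 0.28 m, A = 2.8e-03 m^2
k = 69 * 0.28 / (2.8e-03 * 57)
k = 121.1 W/(m*K)


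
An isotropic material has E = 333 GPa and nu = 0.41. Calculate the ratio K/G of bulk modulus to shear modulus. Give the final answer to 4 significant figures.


G = E / (2*(1+nu))
G = 333 / (2*(1+0.41)) = 118.085 GPa
K = E / (3*(1-2*nu))
K = 333 / (3*(1-2*0.41)) = 616.667 GPa
K/G = 616.667 / 118.085 = 5.222


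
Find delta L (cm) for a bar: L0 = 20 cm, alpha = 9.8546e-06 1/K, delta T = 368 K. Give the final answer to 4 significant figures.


dL = L0 * alpha * dT
dL = 20 * 9.8546e-06 * 368
dL = 0.07253 cm


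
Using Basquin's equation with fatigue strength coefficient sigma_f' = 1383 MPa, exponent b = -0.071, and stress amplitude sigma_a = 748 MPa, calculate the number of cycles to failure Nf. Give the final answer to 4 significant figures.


sigma_a = sigma_f' * (2*Nf)^b
2*Nf = (sigma_a / sigma_f')^(1/b)
2*Nf = (748 / 1383)^(1/-0.071)
2*Nf = 5747.05
Nf = 2874 cycles


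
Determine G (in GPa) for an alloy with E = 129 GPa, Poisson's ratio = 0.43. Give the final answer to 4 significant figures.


G = E / (2*(1+nu))
G = 129 / (2*(1+0.43))
G = 45.1 GPa


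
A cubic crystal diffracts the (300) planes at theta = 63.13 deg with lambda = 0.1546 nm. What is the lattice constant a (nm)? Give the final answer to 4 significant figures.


d = lambda / (2*sin(theta))
d = 0.1546 / (2*sin(63.13 deg))
d = 0.0866559 nm
a = d * sqrt(h^2+k^2+l^2) = 0.0866559 * sqrt(9)
a = 0.26 nm


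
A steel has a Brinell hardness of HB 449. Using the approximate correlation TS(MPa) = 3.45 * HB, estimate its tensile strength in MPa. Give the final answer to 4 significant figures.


TS (MPa) = 3.45 * HB
TS = 3.45 * 449
TS = 1549 MPa


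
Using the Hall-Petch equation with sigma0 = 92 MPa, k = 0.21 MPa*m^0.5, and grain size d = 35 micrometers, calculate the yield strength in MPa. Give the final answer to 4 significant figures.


sigma_y = sigma0 + k / sqrt(d)
d = 35 um = 3.5e-05 m
sigma_y = 92 + 0.21 / sqrt(3.5e-05)
sigma_y = 127.5 MPa


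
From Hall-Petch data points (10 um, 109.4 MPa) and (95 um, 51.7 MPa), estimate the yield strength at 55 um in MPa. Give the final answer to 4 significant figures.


sigma_y = sigma0 + k / sqrt(d)
1/sqrt(d1) = 1/sqrt(1e-05) = 316.228;  1/sqrt(d2) = 102.598
k = (sigma1 - sigma2) / (1/sqrt(d1) - 1/sqrt(d2)) = (109.4 - 51.7) / (316.228 - 102.598) = 0.270093 MPa*m^0.5
sigma0 = sigma1 - k/sqrt(d1) = 109.4 - 0.270093*316.228 = 23.989 MPa
sigma_y(d3) = 23.989 + 0.270093 / sqrt(5.5e-05) = 60.41 MPa


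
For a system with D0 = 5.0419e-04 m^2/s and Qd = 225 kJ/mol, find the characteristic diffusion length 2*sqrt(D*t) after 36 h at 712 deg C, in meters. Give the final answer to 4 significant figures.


Step 1: D = D0 * exp(-Qd/(R*T))
T = 985.15 K
D = 5.0419e-04 * exp(-225e3 / (8.314 * 985.15)) = 5.91847e-16 m^2/s
Step 2: L = 2*sqrt(D*t)
t = 36 h = 129600 s
L = 2*sqrt(5.91847e-16 * 129600) = 1.752e-05 m


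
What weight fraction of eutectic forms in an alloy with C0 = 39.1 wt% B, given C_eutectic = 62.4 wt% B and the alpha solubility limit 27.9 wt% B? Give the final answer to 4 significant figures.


f_primary = (C_e - C0) / (C_e - C_alpha_max)
f_primary = (62.4 - 39.1) / (62.4 - 27.9)
f_primary = 0.675362
f_eutectic = 1 - 0.675362 = 0.3246


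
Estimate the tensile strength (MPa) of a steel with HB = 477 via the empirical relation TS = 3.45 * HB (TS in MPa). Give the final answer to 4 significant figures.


TS (MPa) = 3.45 * HB
TS = 3.45 * 477
TS = 1646 MPa


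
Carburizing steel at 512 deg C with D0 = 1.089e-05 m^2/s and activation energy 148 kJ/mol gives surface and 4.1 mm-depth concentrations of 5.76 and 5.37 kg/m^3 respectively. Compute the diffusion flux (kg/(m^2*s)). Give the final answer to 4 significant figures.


Step 1: D = D0 * exp(-Qd/(R*T))
T = 512 + 273.15 = 785.15 K
D = 1.089e-05 * exp(-148e3 / (8.314 * 785.15)) = 1.55058e-15 m^2/s
Step 2: J = D * (C1 - C2) / dx
J = 1.55058e-15 * (5.76 - 5.37) / 4.1e-03
J = 1.475e-13 kg/(m^2*s)


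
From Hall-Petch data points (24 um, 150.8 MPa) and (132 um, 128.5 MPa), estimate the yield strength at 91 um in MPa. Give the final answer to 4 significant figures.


sigma_y = sigma0 + k / sqrt(d)
1/sqrt(d1) = 1/sqrt(2.4e-05) = 204.124;  1/sqrt(d2) = 87.0388
k = (sigma1 - sigma2) / (1/sqrt(d1) - 1/sqrt(d2)) = (150.8 - 128.5) / (204.124 - 87.0388) = 0.190459 MPa*m^0.5
sigma0 = sigma1 - k/sqrt(d1) = 150.8 - 0.190459*204.124 = 111.923 MPa
sigma_y(d3) = 111.923 + 0.190459 / sqrt(9.1e-05) = 131.9 MPa


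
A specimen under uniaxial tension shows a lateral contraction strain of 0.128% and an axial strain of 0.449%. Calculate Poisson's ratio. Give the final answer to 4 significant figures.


nu = -epsilon_lat / epsilon_axial
Lateral strain is contraction (negative), so using magnitudes:
nu = 0.128 / 0.449
nu = 0.2851


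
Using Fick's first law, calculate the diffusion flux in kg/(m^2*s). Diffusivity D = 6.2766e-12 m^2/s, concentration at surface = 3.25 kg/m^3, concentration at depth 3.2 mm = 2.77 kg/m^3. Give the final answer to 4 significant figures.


J = -D * (dC/dx) = D * (C1 - C2) / dx
J = 6.2766e-12 * (3.25 - 2.77) / 3.2e-03
J = 9.415e-10 kg/(m^2*s)


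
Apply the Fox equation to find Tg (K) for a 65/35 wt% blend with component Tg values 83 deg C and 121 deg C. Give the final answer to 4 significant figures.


1/Tg = w1/Tg1 + w2/Tg2 (in Kelvin)
Tg1 = 356.15 K, Tg2 = 394.15 K
1/Tg = 0.65/356.15 + 0.35/394.15
Tg = 368.6 K


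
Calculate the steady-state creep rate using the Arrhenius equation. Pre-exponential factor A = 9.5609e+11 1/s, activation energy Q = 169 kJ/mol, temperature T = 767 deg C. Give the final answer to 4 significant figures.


rate = A * exp(-Q / (R*T))
T = 767 + 273.15 = 1040.15 K
rate = 9.5609e+11 * exp(-169e3 / (8.314 * 1040.15))
rate = 3114 1/s


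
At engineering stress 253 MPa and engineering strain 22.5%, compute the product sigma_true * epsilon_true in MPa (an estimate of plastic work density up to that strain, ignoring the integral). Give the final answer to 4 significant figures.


sigma_true = sigma_eng * (1 + epsilon_eng)
sigma_true = 253 * (1 + 0.225) = 309.925 MPa
epsilon_true = ln(1 + epsilon_eng)
epsilon_true = ln(1 + 0.225) = 0.202941
sigma_true * epsilon_true = 309.925 * 0.202941 = 62.9 MPa


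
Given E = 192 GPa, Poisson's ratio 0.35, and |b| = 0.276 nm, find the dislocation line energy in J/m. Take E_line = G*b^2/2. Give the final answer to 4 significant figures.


Step 1: G = E / (2*(1+nu))
G = 192 / (2*(1+0.35)) = 71.1111 GPa = 7.11111e+10 Pa
Step 2: E_line = G*b^2/2
b = 0.276 nm = 2.76e-10 m
E_line = 0.5 * 7.11111e+10 * (2.76e-10)^2 = 2.708e-09 J/m


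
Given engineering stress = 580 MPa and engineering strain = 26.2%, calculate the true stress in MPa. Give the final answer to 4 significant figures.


sigma_true = sigma_eng * (1 + epsilon_eng)
sigma_true = 580 * (1 + 0.262)
sigma_true = 732 MPa


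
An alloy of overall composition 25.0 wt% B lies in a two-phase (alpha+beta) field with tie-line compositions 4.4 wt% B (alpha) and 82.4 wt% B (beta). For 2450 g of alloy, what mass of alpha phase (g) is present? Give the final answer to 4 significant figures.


f_alpha = (C_beta - C0) / (C_beta - C_alpha)
f_alpha = (82.4 - 25.0) / (82.4 - 4.4) = 0.735897
m_alpha = f_alpha * m_total = 0.735897 * 2450 = 1803 g


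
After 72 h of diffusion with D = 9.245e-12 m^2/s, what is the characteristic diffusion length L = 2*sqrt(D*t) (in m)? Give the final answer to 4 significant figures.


t = 72 hr = 259200 s
Diffusion length = 2*sqrt(D*t)
= 2*sqrt(9.245e-12 * 259200)
= 3.096e-03 m


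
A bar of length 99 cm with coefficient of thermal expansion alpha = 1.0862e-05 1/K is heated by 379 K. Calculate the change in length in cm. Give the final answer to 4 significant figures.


dL = L0 * alpha * dT
dL = 99 * 1.0862e-05 * 379
dL = 0.4076 cm


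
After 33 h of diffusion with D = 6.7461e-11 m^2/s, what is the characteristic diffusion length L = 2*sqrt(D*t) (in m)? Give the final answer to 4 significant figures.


t = 33 hr = 118800 s
Diffusion length = 2*sqrt(D*t)
= 2*sqrt(6.7461e-11 * 118800)
= 5.662e-03 m


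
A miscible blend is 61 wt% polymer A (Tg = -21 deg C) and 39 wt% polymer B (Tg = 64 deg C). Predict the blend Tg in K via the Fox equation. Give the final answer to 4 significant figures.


1/Tg = w1/Tg1 + w2/Tg2 (in Kelvin)
Tg1 = 252.15 K, Tg2 = 337.15 K
1/Tg = 0.61/252.15 + 0.39/337.15
Tg = 279.6 K


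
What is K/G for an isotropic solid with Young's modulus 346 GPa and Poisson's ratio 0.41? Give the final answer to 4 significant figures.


G = E / (2*(1+nu))
G = 346 / (2*(1+0.41)) = 122.695 GPa
K = E / (3*(1-2*nu))
K = 346 / (3*(1-2*0.41)) = 640.741 GPa
K/G = 640.741 / 122.695 = 5.222


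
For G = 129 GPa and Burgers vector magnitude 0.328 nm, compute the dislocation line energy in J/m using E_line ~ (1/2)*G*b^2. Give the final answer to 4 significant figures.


E = G*b^2/2
b = 0.328 nm = 3.28e-10 m
G = 129 GPa = 1.29e+11 Pa
E = 0.5 * 1.29e+11 * (3.28e-10)^2
E = 6.939e-09 J/m


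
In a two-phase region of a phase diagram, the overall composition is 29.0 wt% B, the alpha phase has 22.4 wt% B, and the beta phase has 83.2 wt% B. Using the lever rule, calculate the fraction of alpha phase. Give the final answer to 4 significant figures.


f_alpha = (C_beta - C0) / (C_beta - C_alpha)
f_alpha = (83.2 - 29.0) / (83.2 - 22.4)
f_alpha = 0.8914


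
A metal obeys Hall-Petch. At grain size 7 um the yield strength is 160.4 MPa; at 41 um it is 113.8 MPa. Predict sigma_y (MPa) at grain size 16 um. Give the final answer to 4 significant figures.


sigma_y = sigma0 + k / sqrt(d)
1/sqrt(d1) = 1/sqrt(7e-06) = 377.964;  1/sqrt(d2) = 156.174
k = (sigma1 - sigma2) / (1/sqrt(d1) - 1/sqrt(d2)) = (160.4 - 113.8) / (377.964 - 156.174) = 0.210108 MPa*m^0.5
sigma0 = sigma1 - k/sqrt(d1) = 160.4 - 0.210108*377.964 = 80.9866 MPa
sigma_y(d3) = 80.9866 + 0.210108 / sqrt(1.6e-05) = 133.5 MPa


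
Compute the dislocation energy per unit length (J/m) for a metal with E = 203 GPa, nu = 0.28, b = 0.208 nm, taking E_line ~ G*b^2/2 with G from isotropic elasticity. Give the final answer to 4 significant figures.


Step 1: G = E / (2*(1+nu))
G = 203 / (2*(1+0.28)) = 79.2969 GPa = 7.92969e+10 Pa
Step 2: E_line = G*b^2/2
b = 0.208 nm = 2.08e-10 m
E_line = 0.5 * 7.92969e+10 * (2.08e-10)^2 = 1.715e-09 J/m


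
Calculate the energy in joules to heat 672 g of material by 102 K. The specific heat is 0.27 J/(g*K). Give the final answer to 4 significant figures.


Q = m * cp * dT
Q = 672 * 0.27 * 102
Q = 18510 J


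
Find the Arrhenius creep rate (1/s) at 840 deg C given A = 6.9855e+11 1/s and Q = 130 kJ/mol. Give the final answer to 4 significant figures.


rate = A * exp(-Q / (R*T))
T = 840 + 273.15 = 1113.15 K
rate = 6.9855e+11 * exp(-130e3 / (8.314 * 1113.15))
rate = 554300 1/s


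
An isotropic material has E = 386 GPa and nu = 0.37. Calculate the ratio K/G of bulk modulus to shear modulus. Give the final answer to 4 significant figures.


G = E / (2*(1+nu))
G = 386 / (2*(1+0.37)) = 140.876 GPa
K = E / (3*(1-2*nu))
K = 386 / (3*(1-2*0.37)) = 494.872 GPa
K/G = 494.872 / 140.876 = 3.513


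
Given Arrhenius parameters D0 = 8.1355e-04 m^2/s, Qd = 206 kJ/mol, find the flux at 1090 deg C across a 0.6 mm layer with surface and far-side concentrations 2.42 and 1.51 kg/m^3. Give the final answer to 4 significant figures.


Step 1: D = D0 * exp(-Qd/(R*T))
T = 1090 + 273.15 = 1363.15 K
D = 8.1355e-04 * exp(-206e3 / (8.314 * 1363.15)) = 1.03841e-11 m^2/s
Step 2: J = D * (C1 - C2) / dx
J = 1.03841e-11 * (2.42 - 1.51) / 6e-04
J = 1.575e-08 kg/(m^2*s)


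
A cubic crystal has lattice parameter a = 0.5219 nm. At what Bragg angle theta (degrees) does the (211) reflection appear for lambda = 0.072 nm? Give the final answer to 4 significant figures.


d = a / sqrt(h^2+k^2+l^2)
d = 0.5219 / sqrt(6) = 0.213065 nm
lambda = 2*d*sin(theta)  =>  sin(theta) = lambda / (2*d)
sin(theta) = 0.072 / (2 * 0.213065) = 0.168963
theta = 9.728 deg


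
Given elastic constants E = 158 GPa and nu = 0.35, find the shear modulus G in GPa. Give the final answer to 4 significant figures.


G = E / (2*(1+nu))
G = 158 / (2*(1+0.35))
G = 58.52 GPa


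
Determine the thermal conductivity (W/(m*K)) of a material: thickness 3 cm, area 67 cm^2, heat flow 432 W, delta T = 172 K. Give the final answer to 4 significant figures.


k = Q*L / (A*dT)
L = 0.03 m, A = 6.7e-03 m^2
k = 432 * 0.03 / (6.7e-03 * 172)
k = 11.25 W/(m*K)


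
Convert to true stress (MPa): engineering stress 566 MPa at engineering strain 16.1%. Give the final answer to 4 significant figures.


sigma_true = sigma_eng * (1 + epsilon_eng)
sigma_true = 566 * (1 + 0.161)
sigma_true = 657.1 MPa


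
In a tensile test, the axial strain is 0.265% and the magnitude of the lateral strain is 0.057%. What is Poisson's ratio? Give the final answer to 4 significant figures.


nu = -epsilon_lat / epsilon_axial
Lateral strain is contraction (negative), so using magnitudes:
nu = 0.057 / 0.265
nu = 0.2151


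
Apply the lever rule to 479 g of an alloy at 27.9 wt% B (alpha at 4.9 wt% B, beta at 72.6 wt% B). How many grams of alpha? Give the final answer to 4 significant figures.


f_alpha = (C_beta - C0) / (C_beta - C_alpha)
f_alpha = (72.6 - 27.9) / (72.6 - 4.9) = 0.660266
m_alpha = f_alpha * m_total = 0.660266 * 479 = 316.3 g


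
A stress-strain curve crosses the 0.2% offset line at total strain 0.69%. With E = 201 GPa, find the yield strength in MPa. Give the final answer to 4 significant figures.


Offset strain = 0.002
Elastic strain at yield = total_strain - offset = 6.9e-03 - 0.002 = 4.9e-03
sigma_y = E * elastic_strain = 201000 * 4.9e-03
sigma_y = 984.9 MPa


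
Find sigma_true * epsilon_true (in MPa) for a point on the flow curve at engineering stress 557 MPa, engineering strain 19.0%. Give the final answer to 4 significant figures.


sigma_true = sigma_eng * (1 + epsilon_eng)
sigma_true = 557 * (1 + 0.19) = 662.83 MPa
epsilon_true = ln(1 + epsilon_eng)
epsilon_true = ln(1 + 0.19) = 0.173953
sigma_true * epsilon_true = 662.83 * 0.173953 = 115.3 MPa


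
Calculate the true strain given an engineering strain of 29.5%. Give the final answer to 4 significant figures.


epsilon_true = ln(1 + epsilon_eng)
epsilon_true = ln(1 + 0.295)
epsilon_true = 0.2585


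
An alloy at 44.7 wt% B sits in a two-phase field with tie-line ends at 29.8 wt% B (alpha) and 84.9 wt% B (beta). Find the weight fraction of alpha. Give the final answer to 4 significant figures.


f_alpha = (C_beta - C0) / (C_beta - C_alpha)
f_alpha = (84.9 - 44.7) / (84.9 - 29.8)
f_alpha = 0.7296


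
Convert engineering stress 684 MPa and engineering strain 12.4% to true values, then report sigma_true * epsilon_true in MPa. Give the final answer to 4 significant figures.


sigma_true = sigma_eng * (1 + epsilon_eng)
sigma_true = 684 * (1 + 0.124) = 768.816 MPa
epsilon_true = ln(1 + epsilon_eng)
epsilon_true = ln(1 + 0.124) = 0.116894
sigma_true * epsilon_true = 768.816 * 0.116894 = 89.87 MPa


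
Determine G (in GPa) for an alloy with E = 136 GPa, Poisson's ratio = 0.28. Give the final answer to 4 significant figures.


G = E / (2*(1+nu))
G = 136 / (2*(1+0.28))
G = 53.13 GPa


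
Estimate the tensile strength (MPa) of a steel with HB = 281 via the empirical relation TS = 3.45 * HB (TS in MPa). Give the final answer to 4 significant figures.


TS (MPa) = 3.45 * HB
TS = 3.45 * 281
TS = 969.5 MPa


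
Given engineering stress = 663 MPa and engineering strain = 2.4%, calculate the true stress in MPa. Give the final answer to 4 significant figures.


sigma_true = sigma_eng * (1 + epsilon_eng)
sigma_true = 663 * (1 + 0.024)
sigma_true = 678.9 MPa


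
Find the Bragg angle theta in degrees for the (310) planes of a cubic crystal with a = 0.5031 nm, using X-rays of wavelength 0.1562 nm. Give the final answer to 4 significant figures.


d = a / sqrt(h^2+k^2+l^2)
d = 0.5031 / sqrt(10) = 0.159094 nm
lambda = 2*d*sin(theta)  =>  sin(theta) = lambda / (2*d)
sin(theta) = 0.1562 / (2 * 0.159094) = 0.490904
theta = 29.4 deg


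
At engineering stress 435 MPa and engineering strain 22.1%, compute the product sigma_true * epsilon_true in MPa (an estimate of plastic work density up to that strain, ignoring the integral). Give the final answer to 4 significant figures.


sigma_true = sigma_eng * (1 + epsilon_eng)
sigma_true = 435 * (1 + 0.221) = 531.135 MPa
epsilon_true = ln(1 + epsilon_eng)
epsilon_true = ln(1 + 0.221) = 0.19967
sigma_true * epsilon_true = 531.135 * 0.19967 = 106.1 MPa


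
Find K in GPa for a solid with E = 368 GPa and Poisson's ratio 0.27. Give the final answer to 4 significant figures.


K = E / (3*(1-2*nu))
K = 368 / (3*(1-2*0.27))
K = 266.7 GPa


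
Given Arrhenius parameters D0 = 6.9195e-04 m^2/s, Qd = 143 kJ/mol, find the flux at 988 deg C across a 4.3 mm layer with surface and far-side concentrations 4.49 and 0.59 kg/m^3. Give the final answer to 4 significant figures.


Step 1: D = D0 * exp(-Qd/(R*T))
T = 988 + 273.15 = 1261.15 K
D = 6.9195e-04 * exp(-143e3 / (8.314 * 1261.15)) = 8.26132e-10 m^2/s
Step 2: J = D * (C1 - C2) / dx
J = 8.26132e-10 * (4.49 - 0.59) / 4.3e-03
J = 7.493e-07 kg/(m^2*s)


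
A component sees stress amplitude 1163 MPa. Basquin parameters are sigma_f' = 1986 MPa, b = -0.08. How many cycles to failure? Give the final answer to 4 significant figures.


sigma_a = sigma_f' * (2*Nf)^b
2*Nf = (sigma_a / sigma_f')^(1/b)
2*Nf = (1163 / 1986)^(1/-0.08)
2*Nf = 803.515
Nf = 401.8 cycles


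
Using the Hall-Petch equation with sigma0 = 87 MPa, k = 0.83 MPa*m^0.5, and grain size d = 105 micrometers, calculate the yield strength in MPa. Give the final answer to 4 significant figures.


sigma_y = sigma0 + k / sqrt(d)
d = 105 um = 1.05e-04 m
sigma_y = 87 + 0.83 / sqrt(1.05e-04)
sigma_y = 168 MPa


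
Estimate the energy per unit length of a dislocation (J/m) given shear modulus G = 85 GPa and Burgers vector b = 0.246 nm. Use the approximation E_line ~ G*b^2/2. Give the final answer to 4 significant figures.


E = G*b^2/2
b = 0.246 nm = 2.46e-10 m
G = 85 GPa = 8.5e+10 Pa
E = 0.5 * 8.5e+10 * (2.46e-10)^2
E = 2.572e-09 J/m


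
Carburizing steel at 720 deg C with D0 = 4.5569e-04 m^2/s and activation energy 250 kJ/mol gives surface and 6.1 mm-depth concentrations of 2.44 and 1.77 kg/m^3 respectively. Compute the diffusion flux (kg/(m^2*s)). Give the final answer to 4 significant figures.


Step 1: D = D0 * exp(-Qd/(R*T))
T = 720 + 273.15 = 993.15 K
D = 4.5569e-04 * exp(-250e3 / (8.314 * 993.15)) = 3.23196e-17 m^2/s
Step 2: J = D * (C1 - C2) / dx
J = 3.23196e-17 * (2.44 - 1.77) / 6.1e-03
J = 3.55e-15 kg/(m^2*s)


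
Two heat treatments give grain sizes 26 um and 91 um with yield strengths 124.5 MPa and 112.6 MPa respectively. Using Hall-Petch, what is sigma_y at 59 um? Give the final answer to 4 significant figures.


sigma_y = sigma0 + k / sqrt(d)
1/sqrt(d1) = 1/sqrt(2.6e-05) = 196.116;  1/sqrt(d2) = 104.828
k = (sigma1 - sigma2) / (1/sqrt(d1) - 1/sqrt(d2)) = (124.5 - 112.6) / (196.116 - 104.828) = 0.130357 MPa*m^0.5
sigma0 = sigma1 - k/sqrt(d1) = 124.5 - 0.130357*196.116 = 98.9349 MPa
sigma_y(d3) = 98.9349 + 0.130357 / sqrt(5.9e-05) = 115.9 MPa


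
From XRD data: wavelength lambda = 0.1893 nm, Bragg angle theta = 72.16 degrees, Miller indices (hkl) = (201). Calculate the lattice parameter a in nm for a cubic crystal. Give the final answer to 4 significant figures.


d = lambda / (2*sin(theta))
d = 0.1893 / (2*sin(72.16 deg))
d = 0.0994311 nm
a = d * sqrt(h^2+k^2+l^2) = 0.0994311 * sqrt(5)
a = 0.2223 nm


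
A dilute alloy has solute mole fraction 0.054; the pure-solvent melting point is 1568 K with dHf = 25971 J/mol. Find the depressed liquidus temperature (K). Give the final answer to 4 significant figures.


dT = R*Tm^2*x / dHf
dT = 8.314 * 1568^2 * 0.054 / 25971
dT = 42.5018 K
T_new = 1568 - 42.5018 = 1525 K


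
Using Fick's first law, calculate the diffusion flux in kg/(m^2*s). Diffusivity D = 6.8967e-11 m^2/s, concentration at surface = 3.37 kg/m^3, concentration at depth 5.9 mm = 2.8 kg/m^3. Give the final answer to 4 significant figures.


J = -D * (dC/dx) = D * (C1 - C2) / dx
J = 6.8967e-11 * (3.37 - 2.8) / 5.9e-03
J = 6.663e-09 kg/(m^2*s)


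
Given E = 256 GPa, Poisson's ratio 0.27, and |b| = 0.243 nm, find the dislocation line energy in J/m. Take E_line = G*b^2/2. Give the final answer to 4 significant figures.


Step 1: G = E / (2*(1+nu))
G = 256 / (2*(1+0.27)) = 100.787 GPa = 1.00787e+11 Pa
Step 2: E_line = G*b^2/2
b = 0.243 nm = 2.43e-10 m
E_line = 0.5 * 1.00787e+11 * (2.43e-10)^2 = 2.976e-09 J/m


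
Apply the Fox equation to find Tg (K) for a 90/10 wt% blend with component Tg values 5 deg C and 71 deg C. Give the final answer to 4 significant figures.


1/Tg = w1/Tg1 + w2/Tg2 (in Kelvin)
Tg1 = 278.15 K, Tg2 = 344.15 K
1/Tg = 0.9/278.15 + 0.1/344.15
Tg = 283.6 K


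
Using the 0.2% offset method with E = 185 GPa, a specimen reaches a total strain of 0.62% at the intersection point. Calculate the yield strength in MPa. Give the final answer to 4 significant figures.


Offset strain = 0.002
Elastic strain at yield = total_strain - offset = 6.2e-03 - 0.002 = 4.2e-03
sigma_y = E * elastic_strain = 185000 * 4.2e-03
sigma_y = 777 MPa


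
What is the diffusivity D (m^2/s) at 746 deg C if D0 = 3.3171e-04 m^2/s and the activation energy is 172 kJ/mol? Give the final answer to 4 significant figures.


D = D0 * exp(-Qd / (R*T))
T = 1019.15 K
D = 3.3171e-04 * exp(-172e3 / (8.314 * 1019.15))
D = 5.069e-13 m^2/s


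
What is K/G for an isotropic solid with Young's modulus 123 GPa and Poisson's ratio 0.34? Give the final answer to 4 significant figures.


G = E / (2*(1+nu))
G = 123 / (2*(1+0.34)) = 45.8955 GPa
K = E / (3*(1-2*nu))
K = 123 / (3*(1-2*0.34)) = 128.125 GPa
K/G = 128.125 / 45.8955 = 2.792


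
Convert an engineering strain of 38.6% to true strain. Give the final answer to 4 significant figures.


epsilon_true = ln(1 + epsilon_eng)
epsilon_true = ln(1 + 0.386)
epsilon_true = 0.3264


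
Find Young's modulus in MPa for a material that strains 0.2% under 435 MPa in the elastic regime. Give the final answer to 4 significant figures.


E = sigma / epsilon
epsilon = 0.2% = 2e-03
E = 435 / 2e-03
E = 217500 MPa


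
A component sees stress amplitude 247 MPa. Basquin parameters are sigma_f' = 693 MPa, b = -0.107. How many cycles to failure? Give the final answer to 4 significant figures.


sigma_a = sigma_f' * (2*Nf)^b
2*Nf = (sigma_a / sigma_f')^(1/b)
2*Nf = (247 / 693)^(1/-0.107)
2*Nf = 15390.6
Nf = 7695 cycles


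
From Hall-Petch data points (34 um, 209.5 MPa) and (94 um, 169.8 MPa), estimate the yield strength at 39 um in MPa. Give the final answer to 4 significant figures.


sigma_y = sigma0 + k / sqrt(d)
1/sqrt(d1) = 1/sqrt(3.4e-05) = 171.499;  1/sqrt(d2) = 103.142
k = (sigma1 - sigma2) / (1/sqrt(d1) - 1/sqrt(d2)) = (209.5 - 169.8) / (171.499 - 103.142) = 0.580779 MPa*m^0.5
sigma0 = sigma1 - k/sqrt(d1) = 209.5 - 0.580779*171.499 = 109.897 MPa
sigma_y(d3) = 109.897 + 0.580779 / sqrt(3.9e-05) = 202.9 MPa


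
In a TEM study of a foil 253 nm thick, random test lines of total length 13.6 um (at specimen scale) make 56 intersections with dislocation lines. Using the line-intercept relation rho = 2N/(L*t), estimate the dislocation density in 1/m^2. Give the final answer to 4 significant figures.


rho = 2N / (L * t)
L = 13.6 um = 1.36e-05 m, t = 253 nm = 2.53e-07 m
rho = 2 * 56 / (1.36e-05 * 2.53e-07)
rho = 3.255e+13 1/m^2


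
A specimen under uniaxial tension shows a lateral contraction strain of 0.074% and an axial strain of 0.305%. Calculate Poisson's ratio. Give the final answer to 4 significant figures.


nu = -epsilon_lat / epsilon_axial
Lateral strain is contraction (negative), so using magnitudes:
nu = 0.074 / 0.305
nu = 0.2426


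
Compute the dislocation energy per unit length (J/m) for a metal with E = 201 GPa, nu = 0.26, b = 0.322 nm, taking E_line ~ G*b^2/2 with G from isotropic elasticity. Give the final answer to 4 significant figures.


Step 1: G = E / (2*(1+nu))
G = 201 / (2*(1+0.26)) = 79.7619 GPa = 7.97619e+10 Pa
Step 2: E_line = G*b^2/2
b = 0.322 nm = 3.22e-10 m
E_line = 0.5 * 7.97619e+10 * (3.22e-10)^2 = 4.135e-09 J/m


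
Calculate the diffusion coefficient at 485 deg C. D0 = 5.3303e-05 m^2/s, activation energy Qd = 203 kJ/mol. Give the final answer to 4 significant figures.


D = D0 * exp(-Qd / (R*T))
T = 758.15 K
D = 5.3303e-05 * exp(-203e3 / (8.314 * 758.15))
D = 5.496e-19 m^2/s


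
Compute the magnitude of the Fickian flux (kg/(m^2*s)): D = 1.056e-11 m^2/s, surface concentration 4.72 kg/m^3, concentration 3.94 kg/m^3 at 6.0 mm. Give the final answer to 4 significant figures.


J = -D * (dC/dx) = D * (C1 - C2) / dx
J = 1.056e-11 * (4.72 - 3.94) / 6e-03
J = 1.373e-09 kg/(m^2*s)


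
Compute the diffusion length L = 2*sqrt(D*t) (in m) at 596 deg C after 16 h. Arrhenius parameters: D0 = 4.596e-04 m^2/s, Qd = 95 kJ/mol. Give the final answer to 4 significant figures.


Step 1: D = D0 * exp(-Qd/(R*T))
T = 869.15 K
D = 4.596e-04 * exp(-95e3 / (8.314 * 869.15)) = 8.97043e-10 m^2/s
Step 2: L = 2*sqrt(D*t)
t = 16 h = 57600 s
L = 2*sqrt(8.97043e-10 * 57600) = 0.01438 m


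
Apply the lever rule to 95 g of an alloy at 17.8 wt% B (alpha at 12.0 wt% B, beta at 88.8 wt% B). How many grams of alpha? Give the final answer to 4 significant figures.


f_alpha = (C_beta - C0) / (C_beta - C_alpha)
f_alpha = (88.8 - 17.8) / (88.8 - 12.0) = 0.924479
m_alpha = f_alpha * m_total = 0.924479 * 95 = 87.83 g


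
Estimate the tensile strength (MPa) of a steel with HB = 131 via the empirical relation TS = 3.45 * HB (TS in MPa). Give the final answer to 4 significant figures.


TS (MPa) = 3.45 * HB
TS = 3.45 * 131
TS = 452 MPa


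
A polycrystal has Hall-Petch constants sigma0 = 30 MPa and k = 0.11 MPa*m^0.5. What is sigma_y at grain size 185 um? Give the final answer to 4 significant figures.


sigma_y = sigma0 + k / sqrt(d)
d = 185 um = 1.85e-04 m
sigma_y = 30 + 0.11 / sqrt(1.85e-04)
sigma_y = 38.09 MPa


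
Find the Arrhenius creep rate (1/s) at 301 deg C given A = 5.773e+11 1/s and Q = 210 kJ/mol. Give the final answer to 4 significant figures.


rate = A * exp(-Q / (R*T))
T = 301 + 273.15 = 574.15 K
rate = 5.773e+11 * exp(-210e3 / (8.314 * 574.15))
rate = 4.523e-08 1/s


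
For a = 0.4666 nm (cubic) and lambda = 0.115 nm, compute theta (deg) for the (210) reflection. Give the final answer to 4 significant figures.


d = a / sqrt(h^2+k^2+l^2)
d = 0.4666 / sqrt(5) = 0.20867 nm
lambda = 2*d*sin(theta)  =>  sin(theta) = lambda / (2*d)
sin(theta) = 0.115 / (2 * 0.20867) = 0.275555
theta = 16 deg


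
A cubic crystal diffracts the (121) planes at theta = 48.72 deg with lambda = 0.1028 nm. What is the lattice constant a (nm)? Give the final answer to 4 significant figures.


d = lambda / (2*sin(theta))
d = 0.1028 / (2*sin(48.72 deg))
d = 0.068397 nm
a = d * sqrt(h^2+k^2+l^2) = 0.068397 * sqrt(6)
a = 0.1675 nm


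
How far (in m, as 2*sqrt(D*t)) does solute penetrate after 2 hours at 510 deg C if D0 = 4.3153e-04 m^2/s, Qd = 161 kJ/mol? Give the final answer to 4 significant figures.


Step 1: D = D0 * exp(-Qd/(R*T))
T = 783.15 K
D = 4.3153e-04 * exp(-161e3 / (8.314 * 783.15)) = 7.87452e-15 m^2/s
Step 2: L = 2*sqrt(D*t)
t = 2 h = 7200 s
L = 2*sqrt(7.87452e-15 * 7200) = 1.506e-05 m


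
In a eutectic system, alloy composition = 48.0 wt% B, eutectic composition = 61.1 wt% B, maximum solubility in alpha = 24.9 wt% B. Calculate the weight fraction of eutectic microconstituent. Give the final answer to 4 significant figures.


f_primary = (C_e - C0) / (C_e - C_alpha_max)
f_primary = (61.1 - 48.0) / (61.1 - 24.9)
f_primary = 0.361878
f_eutectic = 1 - 0.361878 = 0.6381
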